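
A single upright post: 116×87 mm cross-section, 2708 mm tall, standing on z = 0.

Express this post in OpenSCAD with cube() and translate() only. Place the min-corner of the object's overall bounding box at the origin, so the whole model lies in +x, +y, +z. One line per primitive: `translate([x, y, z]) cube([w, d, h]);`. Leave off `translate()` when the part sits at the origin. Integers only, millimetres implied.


cube([116, 87, 2708]);


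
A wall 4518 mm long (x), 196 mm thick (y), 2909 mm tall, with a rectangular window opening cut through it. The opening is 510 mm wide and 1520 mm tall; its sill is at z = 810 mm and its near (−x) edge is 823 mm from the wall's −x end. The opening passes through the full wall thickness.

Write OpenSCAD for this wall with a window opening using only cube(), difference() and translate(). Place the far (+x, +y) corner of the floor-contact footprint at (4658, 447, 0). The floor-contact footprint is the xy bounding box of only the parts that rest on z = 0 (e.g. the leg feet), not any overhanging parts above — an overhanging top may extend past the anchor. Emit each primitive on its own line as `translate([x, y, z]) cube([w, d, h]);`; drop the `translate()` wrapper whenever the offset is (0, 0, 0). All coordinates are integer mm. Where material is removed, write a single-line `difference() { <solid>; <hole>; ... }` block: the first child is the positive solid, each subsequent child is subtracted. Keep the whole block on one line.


difference() { translate([140, 251, 0]) cube([4518, 196, 2909]); translate([963, 251, 810]) cube([510, 196, 1520]); }


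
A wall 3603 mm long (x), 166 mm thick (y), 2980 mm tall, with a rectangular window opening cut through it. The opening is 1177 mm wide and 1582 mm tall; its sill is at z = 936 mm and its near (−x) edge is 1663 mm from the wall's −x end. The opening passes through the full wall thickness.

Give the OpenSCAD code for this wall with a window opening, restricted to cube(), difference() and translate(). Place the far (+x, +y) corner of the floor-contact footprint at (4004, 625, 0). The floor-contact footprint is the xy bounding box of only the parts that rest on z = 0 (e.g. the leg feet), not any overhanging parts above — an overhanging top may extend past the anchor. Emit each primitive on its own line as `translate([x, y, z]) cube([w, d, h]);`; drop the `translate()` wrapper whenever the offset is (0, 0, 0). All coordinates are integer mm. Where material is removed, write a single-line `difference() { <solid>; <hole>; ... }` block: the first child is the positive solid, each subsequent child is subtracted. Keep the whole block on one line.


difference() { translate([401, 459, 0]) cube([3603, 166, 2980]); translate([2064, 459, 936]) cube([1177, 166, 1582]); }


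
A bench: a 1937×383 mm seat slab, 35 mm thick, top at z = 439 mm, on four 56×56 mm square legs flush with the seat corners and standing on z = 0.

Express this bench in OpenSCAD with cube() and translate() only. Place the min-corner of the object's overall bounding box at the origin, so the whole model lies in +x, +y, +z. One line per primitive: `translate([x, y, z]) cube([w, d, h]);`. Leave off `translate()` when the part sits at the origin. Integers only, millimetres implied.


translate([0, 0, 404]) cube([1937, 383, 35]);
cube([56, 56, 404]);
translate([0, 327, 0]) cube([56, 56, 404]);
translate([1881, 0, 0]) cube([56, 56, 404]);
translate([1881, 327, 0]) cube([56, 56, 404]);


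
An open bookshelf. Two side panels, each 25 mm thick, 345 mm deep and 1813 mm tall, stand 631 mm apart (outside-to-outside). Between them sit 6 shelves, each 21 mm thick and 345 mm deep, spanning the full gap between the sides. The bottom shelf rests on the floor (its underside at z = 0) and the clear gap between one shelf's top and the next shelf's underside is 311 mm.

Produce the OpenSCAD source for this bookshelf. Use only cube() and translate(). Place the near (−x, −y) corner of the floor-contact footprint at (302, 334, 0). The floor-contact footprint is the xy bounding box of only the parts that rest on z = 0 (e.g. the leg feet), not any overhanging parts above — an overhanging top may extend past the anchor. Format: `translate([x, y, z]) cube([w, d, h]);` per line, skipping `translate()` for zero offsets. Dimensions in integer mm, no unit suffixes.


translate([302, 334, 0]) cube([25, 345, 1813]);
translate([908, 334, 0]) cube([25, 345, 1813]);
translate([327, 334, 0]) cube([581, 345, 21]);
translate([327, 334, 332]) cube([581, 345, 21]);
translate([327, 334, 664]) cube([581, 345, 21]);
translate([327, 334, 996]) cube([581, 345, 21]);
translate([327, 334, 1328]) cube([581, 345, 21]);
translate([327, 334, 1660]) cube([581, 345, 21]);


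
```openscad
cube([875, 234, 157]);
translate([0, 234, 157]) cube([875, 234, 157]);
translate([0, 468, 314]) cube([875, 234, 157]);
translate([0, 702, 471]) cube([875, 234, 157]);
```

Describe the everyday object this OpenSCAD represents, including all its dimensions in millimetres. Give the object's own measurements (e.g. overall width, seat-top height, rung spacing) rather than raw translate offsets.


A straight staircase of 4 solid steps. Each step is 875 mm wide (x), 234 mm deep (y, the going) and 157 mm tall (the rise). The first step rests on the floor; each subsequent step sits one going further in +y and one rise higher in +z, directly behind and above the previous step with no overlap.


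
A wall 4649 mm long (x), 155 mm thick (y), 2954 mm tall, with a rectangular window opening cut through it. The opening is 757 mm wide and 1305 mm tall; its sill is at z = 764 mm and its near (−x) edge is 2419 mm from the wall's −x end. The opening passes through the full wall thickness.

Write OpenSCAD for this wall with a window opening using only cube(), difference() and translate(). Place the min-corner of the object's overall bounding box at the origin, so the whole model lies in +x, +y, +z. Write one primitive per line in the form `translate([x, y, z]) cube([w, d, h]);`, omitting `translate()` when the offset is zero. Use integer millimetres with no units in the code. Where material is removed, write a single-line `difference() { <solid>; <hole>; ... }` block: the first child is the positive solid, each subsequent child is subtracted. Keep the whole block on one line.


difference() { cube([4649, 155, 2954]); translate([2419, 0, 764]) cube([757, 155, 1305]); }


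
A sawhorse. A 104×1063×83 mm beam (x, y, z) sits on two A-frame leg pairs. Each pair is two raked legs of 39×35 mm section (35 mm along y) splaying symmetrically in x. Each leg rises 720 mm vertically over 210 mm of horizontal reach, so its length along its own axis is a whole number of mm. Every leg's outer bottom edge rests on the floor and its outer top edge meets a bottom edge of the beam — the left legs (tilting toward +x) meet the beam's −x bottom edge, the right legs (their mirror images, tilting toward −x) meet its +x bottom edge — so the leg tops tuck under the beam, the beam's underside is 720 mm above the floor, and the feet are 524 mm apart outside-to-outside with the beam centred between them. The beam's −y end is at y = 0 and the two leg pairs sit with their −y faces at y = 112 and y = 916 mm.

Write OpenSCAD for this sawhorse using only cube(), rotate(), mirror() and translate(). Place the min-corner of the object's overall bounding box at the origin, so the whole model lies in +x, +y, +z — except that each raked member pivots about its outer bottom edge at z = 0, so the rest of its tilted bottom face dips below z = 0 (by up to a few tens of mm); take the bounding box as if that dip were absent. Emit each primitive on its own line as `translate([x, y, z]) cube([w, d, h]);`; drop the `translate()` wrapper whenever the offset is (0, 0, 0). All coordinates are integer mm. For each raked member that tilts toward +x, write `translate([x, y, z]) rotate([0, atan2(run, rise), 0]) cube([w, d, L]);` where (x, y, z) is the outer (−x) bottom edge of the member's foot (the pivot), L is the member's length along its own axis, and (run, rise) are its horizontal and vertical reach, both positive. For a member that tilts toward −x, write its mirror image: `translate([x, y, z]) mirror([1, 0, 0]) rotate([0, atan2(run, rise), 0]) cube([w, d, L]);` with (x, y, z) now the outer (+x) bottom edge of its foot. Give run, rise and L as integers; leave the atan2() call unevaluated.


translate([210, 0, 720]) cube([104, 1063, 83]);
translate([0, 112, 0]) rotate([0, atan2(210, 720), 0]) cube([39, 35, 750]);
translate([524, 112, 0]) mirror([1, 0, 0]) rotate([0, atan2(210, 720), 0]) cube([39, 35, 750]);
translate([0, 916, 0]) rotate([0, atan2(210, 720), 0]) cube([39, 35, 750]);
translate([524, 916, 0]) mirror([1, 0, 0]) rotate([0, atan2(210, 720), 0]) cube([39, 35, 750]);


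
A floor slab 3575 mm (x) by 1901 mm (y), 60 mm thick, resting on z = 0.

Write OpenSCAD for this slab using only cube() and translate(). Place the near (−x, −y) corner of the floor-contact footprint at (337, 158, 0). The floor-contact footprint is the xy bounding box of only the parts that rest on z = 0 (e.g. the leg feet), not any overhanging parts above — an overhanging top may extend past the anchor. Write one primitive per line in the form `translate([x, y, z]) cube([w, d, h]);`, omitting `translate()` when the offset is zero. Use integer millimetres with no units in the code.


translate([337, 158, 0]) cube([3575, 1901, 60]);


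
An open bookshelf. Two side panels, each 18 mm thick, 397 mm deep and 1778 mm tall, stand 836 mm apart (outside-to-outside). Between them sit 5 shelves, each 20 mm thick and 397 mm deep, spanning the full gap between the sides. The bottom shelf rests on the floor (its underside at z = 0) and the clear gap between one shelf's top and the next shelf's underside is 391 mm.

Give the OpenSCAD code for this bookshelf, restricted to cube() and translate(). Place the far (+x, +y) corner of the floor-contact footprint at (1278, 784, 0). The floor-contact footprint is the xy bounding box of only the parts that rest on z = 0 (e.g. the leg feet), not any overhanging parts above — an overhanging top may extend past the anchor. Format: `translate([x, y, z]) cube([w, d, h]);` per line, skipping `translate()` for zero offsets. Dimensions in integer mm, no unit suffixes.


translate([442, 387, 0]) cube([18, 397, 1778]);
translate([1260, 387, 0]) cube([18, 397, 1778]);
translate([460, 387, 0]) cube([800, 397, 20]);
translate([460, 387, 411]) cube([800, 397, 20]);
translate([460, 387, 822]) cube([800, 397, 20]);
translate([460, 387, 1233]) cube([800, 397, 20]);
translate([460, 387, 1644]) cube([800, 397, 20]);


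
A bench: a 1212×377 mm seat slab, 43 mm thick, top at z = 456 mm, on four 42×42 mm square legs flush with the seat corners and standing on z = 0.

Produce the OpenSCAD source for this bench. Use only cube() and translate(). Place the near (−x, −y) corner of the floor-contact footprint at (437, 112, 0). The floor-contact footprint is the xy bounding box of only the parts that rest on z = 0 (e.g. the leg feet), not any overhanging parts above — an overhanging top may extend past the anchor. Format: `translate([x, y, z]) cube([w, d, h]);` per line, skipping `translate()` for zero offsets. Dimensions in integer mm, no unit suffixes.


translate([437, 112, 413]) cube([1212, 377, 43]);
translate([437, 112, 0]) cube([42, 42, 413]);
translate([437, 447, 0]) cube([42, 42, 413]);
translate([1607, 112, 0]) cube([42, 42, 413]);
translate([1607, 447, 0]) cube([42, 42, 413]);


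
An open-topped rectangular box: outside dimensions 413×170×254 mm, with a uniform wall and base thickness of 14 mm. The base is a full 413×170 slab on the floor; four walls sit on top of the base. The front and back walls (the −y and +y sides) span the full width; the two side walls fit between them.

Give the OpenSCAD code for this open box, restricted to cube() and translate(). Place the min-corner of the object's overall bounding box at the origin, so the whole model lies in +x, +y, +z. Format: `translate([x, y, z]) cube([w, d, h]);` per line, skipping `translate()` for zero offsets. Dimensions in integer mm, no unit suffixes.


cube([413, 170, 14]);
translate([0, 0, 14]) cube([413, 14, 240]);
translate([0, 156, 14]) cube([413, 14, 240]);
translate([0, 14, 14]) cube([14, 142, 240]);
translate([399, 14, 14]) cube([14, 142, 240]);


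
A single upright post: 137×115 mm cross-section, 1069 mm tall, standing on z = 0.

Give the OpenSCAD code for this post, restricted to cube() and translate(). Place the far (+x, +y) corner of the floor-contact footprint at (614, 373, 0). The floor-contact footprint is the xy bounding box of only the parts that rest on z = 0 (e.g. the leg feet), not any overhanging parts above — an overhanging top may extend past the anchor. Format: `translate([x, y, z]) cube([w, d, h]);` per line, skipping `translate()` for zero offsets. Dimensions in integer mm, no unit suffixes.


translate([477, 258, 0]) cube([137, 115, 1069]);


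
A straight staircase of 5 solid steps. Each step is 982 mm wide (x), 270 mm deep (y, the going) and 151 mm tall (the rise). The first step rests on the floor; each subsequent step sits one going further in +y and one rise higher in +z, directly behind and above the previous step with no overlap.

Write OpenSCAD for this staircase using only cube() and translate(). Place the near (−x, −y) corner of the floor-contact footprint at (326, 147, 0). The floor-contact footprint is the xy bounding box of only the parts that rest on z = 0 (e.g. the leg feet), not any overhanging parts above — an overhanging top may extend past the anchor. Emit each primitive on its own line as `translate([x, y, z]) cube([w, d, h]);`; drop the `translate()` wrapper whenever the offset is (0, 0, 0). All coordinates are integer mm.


translate([326, 147, 0]) cube([982, 270, 151]);
translate([326, 417, 151]) cube([982, 270, 151]);
translate([326, 687, 302]) cube([982, 270, 151]);
translate([326, 957, 453]) cube([982, 270, 151]);
translate([326, 1227, 604]) cube([982, 270, 151]);


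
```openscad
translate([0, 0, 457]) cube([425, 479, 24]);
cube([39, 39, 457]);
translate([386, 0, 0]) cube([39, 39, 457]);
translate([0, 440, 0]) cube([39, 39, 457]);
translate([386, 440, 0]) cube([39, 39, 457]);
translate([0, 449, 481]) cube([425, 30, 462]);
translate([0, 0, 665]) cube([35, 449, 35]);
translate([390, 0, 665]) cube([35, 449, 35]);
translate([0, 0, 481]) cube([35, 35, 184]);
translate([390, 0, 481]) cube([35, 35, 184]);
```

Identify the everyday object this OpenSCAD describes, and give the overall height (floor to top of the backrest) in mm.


A chair. The overall height is 943 mm.

A slab on four corner posts with a tall panel at the back — a chair. The seat slab sits at z = 457 with thickness 24, and the 462 mm backrest starts at the seat top, so the overall height is 457 + 24 + 462 = 943 mm.


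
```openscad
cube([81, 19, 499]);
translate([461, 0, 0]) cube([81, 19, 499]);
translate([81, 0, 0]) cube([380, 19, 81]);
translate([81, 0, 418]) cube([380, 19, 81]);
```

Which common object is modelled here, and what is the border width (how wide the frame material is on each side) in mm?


A picture frame. The border width is 81 mm.

Four thin pieces enclosing a rectangular opening — a picture frame. The two full-height stiles are 499 mm tall; the top rail sits at z = 418 and is 81 mm tall, so the border above the opening is 499 − 418 = 81 mm, matching the stile x-width.


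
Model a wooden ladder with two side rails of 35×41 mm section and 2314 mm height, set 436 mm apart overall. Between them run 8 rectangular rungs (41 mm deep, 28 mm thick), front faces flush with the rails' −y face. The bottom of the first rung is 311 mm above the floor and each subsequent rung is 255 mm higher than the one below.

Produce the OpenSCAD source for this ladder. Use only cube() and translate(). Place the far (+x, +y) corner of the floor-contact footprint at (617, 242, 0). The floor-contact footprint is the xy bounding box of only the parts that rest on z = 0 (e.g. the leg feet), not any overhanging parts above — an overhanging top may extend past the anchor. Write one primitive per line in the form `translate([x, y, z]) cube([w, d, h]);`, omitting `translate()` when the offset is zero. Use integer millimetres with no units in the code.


translate([181, 201, 0]) cube([35, 41, 2314]);
translate([582, 201, 0]) cube([35, 41, 2314]);
translate([216, 201, 311]) cube([366, 41, 28]);
translate([216, 201, 566]) cube([366, 41, 28]);
translate([216, 201, 821]) cube([366, 41, 28]);
translate([216, 201, 1076]) cube([366, 41, 28]);
translate([216, 201, 1331]) cube([366, 41, 28]);
translate([216, 201, 1586]) cube([366, 41, 28]);
translate([216, 201, 1841]) cube([366, 41, 28]);
translate([216, 201, 2096]) cube([366, 41, 28]);


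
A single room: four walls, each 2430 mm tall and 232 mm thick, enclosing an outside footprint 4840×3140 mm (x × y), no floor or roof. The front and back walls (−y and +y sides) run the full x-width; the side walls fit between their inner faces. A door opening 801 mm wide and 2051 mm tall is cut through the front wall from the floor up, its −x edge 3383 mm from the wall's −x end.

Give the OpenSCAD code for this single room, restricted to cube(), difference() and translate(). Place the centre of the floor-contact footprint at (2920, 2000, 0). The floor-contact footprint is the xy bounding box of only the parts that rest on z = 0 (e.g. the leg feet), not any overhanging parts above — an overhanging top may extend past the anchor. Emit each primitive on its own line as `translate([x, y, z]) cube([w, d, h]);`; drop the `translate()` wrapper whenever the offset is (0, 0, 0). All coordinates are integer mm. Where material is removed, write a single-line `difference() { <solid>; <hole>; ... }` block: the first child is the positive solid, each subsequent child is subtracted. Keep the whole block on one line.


difference() { translate([500, 430, 0]) cube([4840, 232, 2430]); translate([3883, 430, 0]) cube([801, 232, 2051]); }
translate([500, 3338, 0]) cube([4840, 232, 2430]);
translate([500, 662, 0]) cube([232, 2676, 2430]);
translate([5108, 662, 0]) cube([232, 2676, 2430]);


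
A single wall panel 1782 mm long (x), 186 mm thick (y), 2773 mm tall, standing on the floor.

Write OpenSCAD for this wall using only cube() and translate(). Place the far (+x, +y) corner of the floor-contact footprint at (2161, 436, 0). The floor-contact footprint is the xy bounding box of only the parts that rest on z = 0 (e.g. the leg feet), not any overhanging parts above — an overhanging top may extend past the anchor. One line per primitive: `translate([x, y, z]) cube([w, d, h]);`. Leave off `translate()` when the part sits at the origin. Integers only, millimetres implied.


translate([379, 250, 0]) cube([1782, 186, 2773]);


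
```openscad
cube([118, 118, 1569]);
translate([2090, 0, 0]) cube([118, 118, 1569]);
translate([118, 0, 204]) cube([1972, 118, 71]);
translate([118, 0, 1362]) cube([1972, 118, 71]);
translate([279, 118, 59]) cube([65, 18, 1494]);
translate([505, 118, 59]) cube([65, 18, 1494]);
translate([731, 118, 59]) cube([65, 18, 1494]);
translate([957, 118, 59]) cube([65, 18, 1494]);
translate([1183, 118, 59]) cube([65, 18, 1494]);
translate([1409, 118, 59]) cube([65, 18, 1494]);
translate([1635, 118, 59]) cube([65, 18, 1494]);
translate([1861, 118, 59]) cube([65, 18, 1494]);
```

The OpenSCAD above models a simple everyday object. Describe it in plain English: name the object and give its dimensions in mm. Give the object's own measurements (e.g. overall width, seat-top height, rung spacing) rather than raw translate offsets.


A fence section. Two 118×118 mm posts, 1569 mm tall, stand on the floor with a clear span of 1972 mm between their inner faces. Two horizontal rails of 118×71 mm section span the gap between the posts with their undersides at z = 204 mm and z = 1362 mm, flush with the posts' −y face. 8 pickets, each 65 mm wide, 18 mm thick and 1494 mm tall, are fixed to the +y face of the rails with their bottoms at z = 59 mm, spaced across the span with a 161 mm gap after the −x post and between neighbouring pickets, with 164 mm left before the +x post.


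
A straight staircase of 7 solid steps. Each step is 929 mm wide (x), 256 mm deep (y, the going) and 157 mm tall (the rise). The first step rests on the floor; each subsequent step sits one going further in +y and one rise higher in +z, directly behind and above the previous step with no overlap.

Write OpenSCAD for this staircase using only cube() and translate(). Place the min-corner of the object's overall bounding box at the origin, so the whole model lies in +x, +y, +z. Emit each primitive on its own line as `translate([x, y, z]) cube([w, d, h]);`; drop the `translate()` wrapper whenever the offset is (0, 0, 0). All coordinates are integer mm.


cube([929, 256, 157]);
translate([0, 256, 157]) cube([929, 256, 157]);
translate([0, 512, 314]) cube([929, 256, 157]);
translate([0, 768, 471]) cube([929, 256, 157]);
translate([0, 1024, 628]) cube([929, 256, 157]);
translate([0, 1280, 785]) cube([929, 256, 157]);
translate([0, 1536, 942]) cube([929, 256, 157]);


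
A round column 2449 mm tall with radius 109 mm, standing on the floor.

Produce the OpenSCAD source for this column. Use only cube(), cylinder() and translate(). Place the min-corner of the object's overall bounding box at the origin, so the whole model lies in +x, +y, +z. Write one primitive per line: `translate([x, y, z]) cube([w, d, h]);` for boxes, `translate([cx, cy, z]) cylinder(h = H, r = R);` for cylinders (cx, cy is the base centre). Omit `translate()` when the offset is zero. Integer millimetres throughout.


translate([109, 109, 0]) cylinder(h = 2449, r = 109);


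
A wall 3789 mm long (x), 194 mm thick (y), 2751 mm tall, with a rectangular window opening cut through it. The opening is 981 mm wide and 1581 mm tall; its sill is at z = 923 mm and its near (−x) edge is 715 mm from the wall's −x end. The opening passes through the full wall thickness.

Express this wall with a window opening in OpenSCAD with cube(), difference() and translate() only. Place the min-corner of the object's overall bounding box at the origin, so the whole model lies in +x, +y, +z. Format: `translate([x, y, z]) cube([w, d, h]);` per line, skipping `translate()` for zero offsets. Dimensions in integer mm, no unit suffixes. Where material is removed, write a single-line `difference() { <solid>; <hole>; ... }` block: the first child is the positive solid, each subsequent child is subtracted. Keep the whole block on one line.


difference() { cube([3789, 194, 2751]); translate([715, 0, 923]) cube([981, 194, 1581]); }


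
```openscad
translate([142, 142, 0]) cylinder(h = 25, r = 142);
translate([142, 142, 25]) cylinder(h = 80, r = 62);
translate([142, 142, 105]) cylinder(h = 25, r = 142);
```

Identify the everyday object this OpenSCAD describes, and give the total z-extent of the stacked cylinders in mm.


A spool. The overall height is 130 mm.

Three coaxial cylinders, large–small–large — a spool. Two 25 mm flanges and a 80 mm core give 25 + 80 + 25 = 130 mm.


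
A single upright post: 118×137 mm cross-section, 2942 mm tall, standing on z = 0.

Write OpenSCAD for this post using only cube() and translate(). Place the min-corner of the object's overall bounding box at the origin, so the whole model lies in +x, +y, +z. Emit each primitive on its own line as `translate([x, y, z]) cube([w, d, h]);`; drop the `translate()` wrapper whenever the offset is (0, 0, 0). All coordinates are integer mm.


cube([118, 137, 2942]);


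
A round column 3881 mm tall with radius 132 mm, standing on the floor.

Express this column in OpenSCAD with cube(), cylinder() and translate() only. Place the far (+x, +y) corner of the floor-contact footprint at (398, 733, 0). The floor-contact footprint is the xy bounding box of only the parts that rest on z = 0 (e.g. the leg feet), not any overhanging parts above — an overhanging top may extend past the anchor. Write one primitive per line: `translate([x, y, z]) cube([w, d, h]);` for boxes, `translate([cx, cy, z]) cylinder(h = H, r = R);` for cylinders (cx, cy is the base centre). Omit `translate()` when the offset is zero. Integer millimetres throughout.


translate([266, 601, 0]) cylinder(h = 3881, r = 132);


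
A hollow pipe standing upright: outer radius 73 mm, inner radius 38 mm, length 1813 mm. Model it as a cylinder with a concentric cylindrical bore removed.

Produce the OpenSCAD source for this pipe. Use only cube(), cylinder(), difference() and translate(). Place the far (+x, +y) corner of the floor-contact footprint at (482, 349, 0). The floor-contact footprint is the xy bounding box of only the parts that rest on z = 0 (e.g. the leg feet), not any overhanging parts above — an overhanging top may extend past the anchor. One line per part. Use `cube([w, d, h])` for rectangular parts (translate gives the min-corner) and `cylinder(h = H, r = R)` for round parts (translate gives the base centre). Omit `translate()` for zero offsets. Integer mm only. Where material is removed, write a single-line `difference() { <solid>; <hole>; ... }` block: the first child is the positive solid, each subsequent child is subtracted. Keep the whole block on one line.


difference() { translate([409, 276, 0]) cylinder(h = 1813, r = 73); translate([409, 276, 0]) cylinder(h = 1813, r = 38); }


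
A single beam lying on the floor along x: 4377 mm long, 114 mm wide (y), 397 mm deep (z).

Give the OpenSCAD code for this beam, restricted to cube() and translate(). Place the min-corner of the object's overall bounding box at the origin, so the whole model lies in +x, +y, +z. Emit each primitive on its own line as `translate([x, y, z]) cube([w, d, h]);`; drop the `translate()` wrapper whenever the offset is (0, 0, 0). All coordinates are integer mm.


cube([4377, 114, 397]);


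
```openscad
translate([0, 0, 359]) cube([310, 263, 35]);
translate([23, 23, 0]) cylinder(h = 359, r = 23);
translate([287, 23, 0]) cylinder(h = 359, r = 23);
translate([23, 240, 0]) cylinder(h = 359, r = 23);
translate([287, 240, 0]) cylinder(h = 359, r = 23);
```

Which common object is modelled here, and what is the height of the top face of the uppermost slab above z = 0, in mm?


A stool. The seat height is 394 mm.

A 310×263×35 slab at z = 359 on four corner cylinders — a stool. The seat top is 359 + 35 = 394 mm.


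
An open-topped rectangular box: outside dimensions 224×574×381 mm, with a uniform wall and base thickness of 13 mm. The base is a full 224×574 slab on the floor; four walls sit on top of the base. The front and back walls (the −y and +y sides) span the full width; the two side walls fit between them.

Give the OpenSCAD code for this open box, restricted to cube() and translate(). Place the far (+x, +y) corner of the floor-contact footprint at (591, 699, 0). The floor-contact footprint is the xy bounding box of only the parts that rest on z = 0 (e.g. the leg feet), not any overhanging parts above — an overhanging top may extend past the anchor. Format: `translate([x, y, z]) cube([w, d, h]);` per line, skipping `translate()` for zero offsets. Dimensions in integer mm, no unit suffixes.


translate([367, 125, 0]) cube([224, 574, 13]);
translate([367, 125, 13]) cube([224, 13, 368]);
translate([367, 686, 13]) cube([224, 13, 368]);
translate([367, 138, 13]) cube([13, 548, 368]);
translate([578, 138, 13]) cube([13, 548, 368]);


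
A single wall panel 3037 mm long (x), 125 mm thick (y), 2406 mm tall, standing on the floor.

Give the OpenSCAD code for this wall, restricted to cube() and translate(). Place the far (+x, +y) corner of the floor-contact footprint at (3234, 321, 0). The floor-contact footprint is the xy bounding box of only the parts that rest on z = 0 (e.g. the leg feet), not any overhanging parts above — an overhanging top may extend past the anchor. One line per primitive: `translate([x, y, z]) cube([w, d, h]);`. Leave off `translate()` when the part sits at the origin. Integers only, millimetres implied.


translate([197, 196, 0]) cube([3037, 125, 2406]);


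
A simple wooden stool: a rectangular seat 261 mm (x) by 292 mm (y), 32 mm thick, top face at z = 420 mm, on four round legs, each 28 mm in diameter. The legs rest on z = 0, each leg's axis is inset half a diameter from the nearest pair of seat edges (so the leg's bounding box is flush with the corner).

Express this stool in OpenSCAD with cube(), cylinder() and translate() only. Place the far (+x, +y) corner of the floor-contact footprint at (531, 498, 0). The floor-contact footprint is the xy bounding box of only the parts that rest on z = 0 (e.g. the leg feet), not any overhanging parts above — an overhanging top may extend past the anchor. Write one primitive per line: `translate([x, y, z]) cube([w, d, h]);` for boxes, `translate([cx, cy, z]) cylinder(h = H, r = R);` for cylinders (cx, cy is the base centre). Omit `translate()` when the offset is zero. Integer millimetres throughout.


translate([270, 206, 388]) cube([261, 292, 32]);
translate([284, 220, 0]) cylinder(h = 388, r = 14);
translate([517, 220, 0]) cylinder(h = 388, r = 14);
translate([284, 484, 0]) cylinder(h = 388, r = 14);
translate([517, 484, 0]) cylinder(h = 388, r = 14);


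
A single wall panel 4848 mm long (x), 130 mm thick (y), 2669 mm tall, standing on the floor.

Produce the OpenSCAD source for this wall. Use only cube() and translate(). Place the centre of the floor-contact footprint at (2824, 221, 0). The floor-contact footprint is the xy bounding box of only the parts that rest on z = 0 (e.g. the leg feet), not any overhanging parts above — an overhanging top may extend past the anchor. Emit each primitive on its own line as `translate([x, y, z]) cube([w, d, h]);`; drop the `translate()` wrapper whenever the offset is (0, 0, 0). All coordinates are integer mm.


translate([400, 156, 0]) cube([4848, 130, 2669]);


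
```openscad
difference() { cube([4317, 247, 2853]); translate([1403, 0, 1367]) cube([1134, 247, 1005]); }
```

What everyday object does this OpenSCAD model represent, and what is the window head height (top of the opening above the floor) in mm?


A wall with a window opening. The window head height is 2372 mm.

A wall with a rectangular opening subtracted — a window. Sill at z = 1367, opening 1005 mm tall, so the head is at 1367 + 1005 = 2372 mm.


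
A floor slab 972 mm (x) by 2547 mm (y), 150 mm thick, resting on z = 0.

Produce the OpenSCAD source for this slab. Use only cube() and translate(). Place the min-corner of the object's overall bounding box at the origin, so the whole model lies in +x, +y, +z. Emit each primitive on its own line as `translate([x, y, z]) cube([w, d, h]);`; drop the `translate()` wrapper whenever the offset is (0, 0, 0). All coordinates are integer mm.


cube([972, 2547, 150]);


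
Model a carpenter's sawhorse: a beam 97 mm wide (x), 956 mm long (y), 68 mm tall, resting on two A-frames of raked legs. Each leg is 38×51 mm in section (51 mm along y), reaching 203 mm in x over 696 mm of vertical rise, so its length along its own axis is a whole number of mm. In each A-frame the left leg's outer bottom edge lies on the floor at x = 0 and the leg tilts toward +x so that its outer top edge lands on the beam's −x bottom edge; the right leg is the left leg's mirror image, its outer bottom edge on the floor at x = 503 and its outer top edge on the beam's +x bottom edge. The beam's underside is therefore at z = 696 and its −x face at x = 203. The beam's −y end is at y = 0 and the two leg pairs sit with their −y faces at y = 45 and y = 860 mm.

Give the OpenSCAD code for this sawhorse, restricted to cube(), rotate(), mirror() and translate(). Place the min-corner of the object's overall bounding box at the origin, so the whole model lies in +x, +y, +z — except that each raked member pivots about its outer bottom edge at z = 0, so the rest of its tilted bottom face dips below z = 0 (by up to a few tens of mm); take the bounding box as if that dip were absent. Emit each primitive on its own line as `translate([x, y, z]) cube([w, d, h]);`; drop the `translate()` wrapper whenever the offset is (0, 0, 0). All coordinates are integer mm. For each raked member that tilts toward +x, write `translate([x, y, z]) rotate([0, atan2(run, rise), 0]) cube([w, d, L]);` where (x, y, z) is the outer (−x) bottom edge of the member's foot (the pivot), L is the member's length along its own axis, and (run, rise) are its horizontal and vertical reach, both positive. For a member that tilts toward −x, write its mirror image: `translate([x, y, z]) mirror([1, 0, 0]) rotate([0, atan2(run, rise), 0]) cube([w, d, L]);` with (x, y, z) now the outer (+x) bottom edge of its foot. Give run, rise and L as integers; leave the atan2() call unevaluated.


// leg length = √(203² + 696²) = 725
// right-leg outer foot x = 2·203 + 97 = 503
// beam min-corner = (203, 0, 696)
translate([203, 0, 696]) cube([97, 956, 68]);
translate([0, 45, 0]) rotate([0, atan2(203, 696), 0]) cube([38, 51, 725]);
translate([503, 45, 0]) mirror([1, 0, 0]) rotate([0, atan2(203, 696), 0]) cube([38, 51, 725]);
translate([0, 860, 0]) rotate([0, atan2(203, 696), 0]) cube([38, 51, 725]);
translate([503, 860, 0]) mirror([1, 0, 0]) rotate([0, atan2(203, 696), 0]) cube([38, 51, 725]);


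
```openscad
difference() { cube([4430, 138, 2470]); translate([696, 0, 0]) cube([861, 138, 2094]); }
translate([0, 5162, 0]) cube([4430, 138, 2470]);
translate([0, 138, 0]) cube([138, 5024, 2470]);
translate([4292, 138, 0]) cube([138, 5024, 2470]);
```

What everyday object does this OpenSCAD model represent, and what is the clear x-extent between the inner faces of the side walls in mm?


A single room. The interior width is 4154 mm.

Four walls enclosing a rectangle with a door in the front wall — a room. Outside width 4430 minus two 138 mm walls gives 4154 mm.


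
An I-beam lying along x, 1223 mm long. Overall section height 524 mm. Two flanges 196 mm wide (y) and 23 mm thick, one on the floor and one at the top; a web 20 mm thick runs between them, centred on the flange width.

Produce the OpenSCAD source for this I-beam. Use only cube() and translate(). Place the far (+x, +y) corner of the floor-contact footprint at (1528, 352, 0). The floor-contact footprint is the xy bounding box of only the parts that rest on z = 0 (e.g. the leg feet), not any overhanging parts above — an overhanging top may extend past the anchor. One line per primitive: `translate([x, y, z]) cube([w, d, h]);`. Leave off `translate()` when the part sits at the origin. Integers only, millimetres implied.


translate([305, 156, 0]) cube([1223, 196, 23]);
translate([305, 244, 23]) cube([1223, 20, 478]);
translate([305, 156, 501]) cube([1223, 196, 23]);


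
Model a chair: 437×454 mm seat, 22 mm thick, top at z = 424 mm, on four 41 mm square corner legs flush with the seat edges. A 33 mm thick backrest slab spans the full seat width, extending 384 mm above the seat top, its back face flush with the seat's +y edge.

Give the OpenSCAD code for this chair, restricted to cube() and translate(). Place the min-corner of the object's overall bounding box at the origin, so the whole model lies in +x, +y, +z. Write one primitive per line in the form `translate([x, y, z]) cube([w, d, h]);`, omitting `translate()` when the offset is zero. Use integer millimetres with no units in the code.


translate([0, 0, 402]) cube([437, 454, 22]);
cube([41, 41, 402]);
translate([396, 0, 0]) cube([41, 41, 402]);
translate([0, 413, 0]) cube([41, 41, 402]);
translate([396, 413, 0]) cube([41, 41, 402]);
translate([0, 421, 424]) cube([437, 33, 384]);


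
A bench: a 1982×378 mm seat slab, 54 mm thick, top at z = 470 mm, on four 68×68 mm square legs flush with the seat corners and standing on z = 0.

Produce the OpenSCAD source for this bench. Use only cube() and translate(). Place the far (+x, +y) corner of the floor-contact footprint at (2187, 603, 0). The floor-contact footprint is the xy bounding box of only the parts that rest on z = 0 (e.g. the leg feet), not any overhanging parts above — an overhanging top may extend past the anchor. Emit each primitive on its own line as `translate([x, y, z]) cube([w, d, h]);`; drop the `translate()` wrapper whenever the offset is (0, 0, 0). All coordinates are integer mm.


// leg_h = 470 − 54 = 416
translate([205, 225, 416]) cube([1982, 378, 54]);
translate([205, 225, 0]) cube([68, 68, 416]);
translate([205, 535, 0]) cube([68, 68, 416]);
translate([2119, 225, 0]) cube([68, 68, 416]);
translate([2119, 535, 0]) cube([68, 68, 416]);


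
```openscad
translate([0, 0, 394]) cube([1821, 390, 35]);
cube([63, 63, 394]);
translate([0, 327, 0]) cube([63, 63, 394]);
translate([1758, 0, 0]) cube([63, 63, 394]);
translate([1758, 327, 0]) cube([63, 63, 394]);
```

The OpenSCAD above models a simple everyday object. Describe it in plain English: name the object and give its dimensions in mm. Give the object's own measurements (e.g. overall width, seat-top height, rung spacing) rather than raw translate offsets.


A long wooden bench with a 1821 mm (x) × 390 mm (y) seat, 35 mm thick, its top surface 429 mm above the floor. Four 63 mm square legs at the seat corners, flush with the edges, run from z = 0 to the seat underside.


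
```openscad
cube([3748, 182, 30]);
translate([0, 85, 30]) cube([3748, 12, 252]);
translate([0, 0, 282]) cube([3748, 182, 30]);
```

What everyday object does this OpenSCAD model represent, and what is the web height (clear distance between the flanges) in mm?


An I-beam. The web height is 252 mm.

Two wide flanges with a thin centred web — an I-beam. Overall 312 mm minus two 30 mm flanges gives a web of 312 − 2·30 = 252 mm.


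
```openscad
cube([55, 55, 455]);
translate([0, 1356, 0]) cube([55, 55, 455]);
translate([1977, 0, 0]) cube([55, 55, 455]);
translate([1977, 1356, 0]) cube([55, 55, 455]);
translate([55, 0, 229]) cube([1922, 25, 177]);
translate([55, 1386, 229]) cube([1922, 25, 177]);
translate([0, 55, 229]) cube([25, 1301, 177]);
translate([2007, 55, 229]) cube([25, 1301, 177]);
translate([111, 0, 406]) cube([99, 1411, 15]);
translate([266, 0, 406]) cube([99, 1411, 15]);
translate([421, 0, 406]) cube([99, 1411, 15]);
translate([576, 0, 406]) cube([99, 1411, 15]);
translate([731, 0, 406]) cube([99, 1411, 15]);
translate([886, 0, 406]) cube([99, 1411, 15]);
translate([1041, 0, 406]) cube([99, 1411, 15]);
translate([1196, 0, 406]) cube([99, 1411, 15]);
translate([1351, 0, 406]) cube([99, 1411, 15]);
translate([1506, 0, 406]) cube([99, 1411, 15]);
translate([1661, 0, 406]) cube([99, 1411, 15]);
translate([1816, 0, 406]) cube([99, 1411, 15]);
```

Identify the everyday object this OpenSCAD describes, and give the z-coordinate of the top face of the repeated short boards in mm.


A bed frame. The slat-top height is 421 mm.

Four posts, four rails, and a row of slats — a bed frame. Slats sit on the rails at z = 229 + 177 = 406; with slat thickness 15, the top is 421 mm.


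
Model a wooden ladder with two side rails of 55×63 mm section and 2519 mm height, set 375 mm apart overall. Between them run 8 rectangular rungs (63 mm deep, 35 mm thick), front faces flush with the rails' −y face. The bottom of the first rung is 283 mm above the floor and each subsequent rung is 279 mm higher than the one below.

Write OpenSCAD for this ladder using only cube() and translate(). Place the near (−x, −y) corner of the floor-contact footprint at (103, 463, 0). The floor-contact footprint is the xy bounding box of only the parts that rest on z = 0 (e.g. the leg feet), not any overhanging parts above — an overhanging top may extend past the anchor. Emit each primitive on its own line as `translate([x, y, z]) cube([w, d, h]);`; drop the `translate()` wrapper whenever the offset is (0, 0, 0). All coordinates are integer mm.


translate([103, 463, 0]) cube([55, 63, 2519]);
translate([423, 463, 0]) cube([55, 63, 2519]);
translate([158, 463, 283]) cube([265, 63, 35]);
translate([158, 463, 562]) cube([265, 63, 35]);
translate([158, 463, 841]) cube([265, 63, 35]);
translate([158, 463, 1120]) cube([265, 63, 35]);
translate([158, 463, 1399]) cube([265, 63, 35]);
translate([158, 463, 1678]) cube([265, 63, 35]);
translate([158, 463, 1957]) cube([265, 63, 35]);
translate([158, 463, 2236]) cube([265, 63, 35]);
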